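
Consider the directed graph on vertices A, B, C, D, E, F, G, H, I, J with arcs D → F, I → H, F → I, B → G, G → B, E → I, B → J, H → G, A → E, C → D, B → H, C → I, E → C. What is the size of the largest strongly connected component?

3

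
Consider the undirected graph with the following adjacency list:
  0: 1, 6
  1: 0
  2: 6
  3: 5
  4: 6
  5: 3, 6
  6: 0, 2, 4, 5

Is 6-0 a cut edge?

Removing 6-0 leaves no path between 6 and 0: the component count goes from 1 to 2. So it is a bridge.

Yes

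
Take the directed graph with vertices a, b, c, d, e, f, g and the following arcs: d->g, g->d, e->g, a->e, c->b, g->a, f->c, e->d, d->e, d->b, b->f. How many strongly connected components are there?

2

{a, d, e, g} are all mutually reachable — one SCC of size 4.
{b, c, f} are all mutually reachable — one SCC of size 3.
That gives 2 strongly connected components.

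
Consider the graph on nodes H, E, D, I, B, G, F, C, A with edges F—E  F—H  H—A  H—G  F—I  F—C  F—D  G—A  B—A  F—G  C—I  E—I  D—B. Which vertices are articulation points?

Removing F increases the component count from 1 to 2, so F is a cut vertex.
By contrast removing I leaves 1 component; it is not a cut vertex. No other vertex is a cut vertex either.

F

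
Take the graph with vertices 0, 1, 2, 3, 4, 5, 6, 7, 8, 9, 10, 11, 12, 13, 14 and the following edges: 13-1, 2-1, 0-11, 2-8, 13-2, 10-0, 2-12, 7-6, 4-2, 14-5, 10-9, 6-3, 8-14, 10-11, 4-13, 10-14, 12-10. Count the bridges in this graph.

4

The edges on the cycle 10-0-11-10 are not bridges since each lies on that cycle.
But removing 14-5 disconnects 14 from 5; removing 7-6 disconnects 7 from 6; removing 10-9 disconnects 10 from 9; removing 6-3 disconnects 6 from 3 — these are bridges.
That makes 4 bridges.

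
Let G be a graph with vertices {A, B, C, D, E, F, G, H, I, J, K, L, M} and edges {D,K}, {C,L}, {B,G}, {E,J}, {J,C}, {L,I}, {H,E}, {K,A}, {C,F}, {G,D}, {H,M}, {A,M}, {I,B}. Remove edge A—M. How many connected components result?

1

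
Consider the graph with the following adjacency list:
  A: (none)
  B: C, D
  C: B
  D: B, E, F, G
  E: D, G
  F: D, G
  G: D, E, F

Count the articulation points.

Removing B increases the component count from 2 to 3, so B is a cut vertex.
Removing D increases the component count from 2 to 3, so D is a cut vertex.
By contrast removing F leaves 2 components; it is not a cut vertex. No other vertex is a cut vertex either.

2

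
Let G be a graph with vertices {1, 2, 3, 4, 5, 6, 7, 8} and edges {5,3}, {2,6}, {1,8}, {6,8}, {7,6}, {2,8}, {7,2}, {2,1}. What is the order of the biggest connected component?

4 is isolated — a component by itself.
Starting from 3 we can reach 3, 5. That is one component of size 2.
Starting from 1 we can reach 1, 2, 6, 7, 8. That is one component of size 5.
The largest has 5 vertices.

5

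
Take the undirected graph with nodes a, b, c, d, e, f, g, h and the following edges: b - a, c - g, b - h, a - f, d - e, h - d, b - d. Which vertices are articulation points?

a, b, d

Removing a increases the component count from 2 to 3, so a is a cut vertex.
Removing b increases the component count from 2 to 3, so b is a cut vertex.
Removing d increases the component count from 2 to 3, so d is a cut vertex.
By contrast removing e leaves 2 components; it is not a cut vertex. No other vertex is a cut vertex either.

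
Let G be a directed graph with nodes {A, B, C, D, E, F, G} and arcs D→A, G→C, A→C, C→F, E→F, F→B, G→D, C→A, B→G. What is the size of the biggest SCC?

{A, B, C, D, F, G} are all mutually reachable — one SCC of size 6.
{E} is an SCC by itself.
The largest has 6 vertices.

6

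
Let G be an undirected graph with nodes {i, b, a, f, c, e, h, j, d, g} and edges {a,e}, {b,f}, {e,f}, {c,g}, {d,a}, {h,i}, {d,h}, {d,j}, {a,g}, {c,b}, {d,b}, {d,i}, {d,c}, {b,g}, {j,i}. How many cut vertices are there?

Removing d increases the component count from 1 to 2, so d is a cut vertex.
By contrast removing e leaves 1 component; it is not a cut vertex. No other vertex is a cut vertex either.

1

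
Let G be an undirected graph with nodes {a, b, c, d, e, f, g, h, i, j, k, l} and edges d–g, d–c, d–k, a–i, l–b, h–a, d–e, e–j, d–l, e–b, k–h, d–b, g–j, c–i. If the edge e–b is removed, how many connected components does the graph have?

e and b are still connected via e-d-b, so the component count stays at 2.

2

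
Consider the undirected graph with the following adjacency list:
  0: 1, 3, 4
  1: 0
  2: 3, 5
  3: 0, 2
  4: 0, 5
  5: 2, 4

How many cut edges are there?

1

The edges on the cycle 3-0-4-5-2-3 are not bridges since each lies on that cycle.
But removing 0-1 disconnects 0 from 1 — this is a bridge.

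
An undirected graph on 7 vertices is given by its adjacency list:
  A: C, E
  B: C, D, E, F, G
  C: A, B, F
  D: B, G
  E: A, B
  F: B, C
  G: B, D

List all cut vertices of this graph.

B

Removing B increases the component count from 1 to 2, so B is a cut vertex.
By contrast removing G leaves 1 component; it is not a cut vertex. No other vertex is a cut vertex either.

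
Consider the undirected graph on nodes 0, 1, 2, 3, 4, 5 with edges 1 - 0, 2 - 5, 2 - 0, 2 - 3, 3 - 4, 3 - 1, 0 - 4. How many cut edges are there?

The edges on the cycle 2-3-1-0-2 are not bridges since each lies on that cycle.
But removing 5 - 2 disconnects 5 from 2 — this is a bridge.

1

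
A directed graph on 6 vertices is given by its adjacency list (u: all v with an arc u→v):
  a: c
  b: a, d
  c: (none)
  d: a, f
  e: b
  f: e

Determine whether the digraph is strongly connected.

There is no directed path from c to d, so the graph is not strongly connected.

No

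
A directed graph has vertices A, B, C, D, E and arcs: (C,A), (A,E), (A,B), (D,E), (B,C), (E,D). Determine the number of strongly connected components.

2

{A, B, C} are all mutually reachable — one SCC of size 3.
{D, E} are all mutually reachable — one SCC of size 2.
That gives 2 strongly connected components.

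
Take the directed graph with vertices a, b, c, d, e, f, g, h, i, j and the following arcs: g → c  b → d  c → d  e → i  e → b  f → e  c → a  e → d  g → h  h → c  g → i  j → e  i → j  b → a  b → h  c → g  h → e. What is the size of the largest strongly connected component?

7

{b, c, e, g, h, i, j} are all mutually reachable — one SCC of size 7.
{f} is an SCC by itself.
{d} is an SCC by itself.
{a} is an SCC by itself.
The largest has 7 vertices.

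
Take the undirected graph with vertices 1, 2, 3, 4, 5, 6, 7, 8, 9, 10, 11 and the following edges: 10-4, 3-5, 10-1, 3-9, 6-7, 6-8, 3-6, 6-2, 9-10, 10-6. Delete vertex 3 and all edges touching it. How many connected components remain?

3

With 3 gone, the remaining components are: {11}; {5}; {1, 2, 4, 6, 7, 8, 9, 10}.
That is 3 components.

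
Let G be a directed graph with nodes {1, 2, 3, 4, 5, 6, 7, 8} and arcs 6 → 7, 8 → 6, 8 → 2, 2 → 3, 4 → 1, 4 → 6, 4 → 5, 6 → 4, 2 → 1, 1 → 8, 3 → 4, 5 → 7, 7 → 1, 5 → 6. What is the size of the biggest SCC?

8

{1, 2, 3, 4, 5, 6, 7, 8} are all mutually reachable — one SCC of size 8.
The largest has 8 vertices.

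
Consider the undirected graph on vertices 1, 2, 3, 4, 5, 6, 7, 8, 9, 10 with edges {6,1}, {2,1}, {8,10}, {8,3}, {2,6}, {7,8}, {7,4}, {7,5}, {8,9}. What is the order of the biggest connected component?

7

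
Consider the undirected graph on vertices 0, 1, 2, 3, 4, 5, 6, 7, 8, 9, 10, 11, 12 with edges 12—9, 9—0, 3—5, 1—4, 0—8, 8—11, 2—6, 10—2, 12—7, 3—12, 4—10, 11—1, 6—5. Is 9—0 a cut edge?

No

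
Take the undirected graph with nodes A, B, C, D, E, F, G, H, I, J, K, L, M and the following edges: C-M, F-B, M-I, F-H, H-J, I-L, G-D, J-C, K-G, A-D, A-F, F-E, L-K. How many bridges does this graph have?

2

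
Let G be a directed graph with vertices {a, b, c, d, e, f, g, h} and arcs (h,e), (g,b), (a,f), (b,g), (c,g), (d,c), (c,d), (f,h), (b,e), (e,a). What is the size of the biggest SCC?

{a, e, f, h} are all mutually reachable — one SCC of size 4.
{b, g} are all mutually reachable — one SCC of size 2.
{c, d} are all mutually reachable — one SCC of size 2.
The largest has 4 vertices.

4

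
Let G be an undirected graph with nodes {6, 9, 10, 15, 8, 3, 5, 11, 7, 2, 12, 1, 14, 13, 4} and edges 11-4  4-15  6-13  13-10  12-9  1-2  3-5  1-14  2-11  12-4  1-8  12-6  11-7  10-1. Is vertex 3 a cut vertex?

Deleting 3 leaves 2 components (was 2), so 3 is not a cut vertex.

No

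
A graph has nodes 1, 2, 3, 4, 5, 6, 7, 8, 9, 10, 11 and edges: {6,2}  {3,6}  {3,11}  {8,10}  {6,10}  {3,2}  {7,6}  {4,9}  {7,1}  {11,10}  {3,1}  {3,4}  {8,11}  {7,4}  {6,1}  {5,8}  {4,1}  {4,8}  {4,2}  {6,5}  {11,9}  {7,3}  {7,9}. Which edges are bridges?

none

The edges on the cycle 3-4-8-5-6-3 are not bridges since each lies on that cycle.
Every edge lies on some cycle, so there are no bridges.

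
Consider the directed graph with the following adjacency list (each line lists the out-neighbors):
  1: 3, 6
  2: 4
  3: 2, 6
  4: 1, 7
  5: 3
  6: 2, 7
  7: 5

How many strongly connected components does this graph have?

1

{1, 2, 3, 4, 5, 6, 7} are all mutually reachable — one SCC of size 7.
That gives 1 strongly connected component.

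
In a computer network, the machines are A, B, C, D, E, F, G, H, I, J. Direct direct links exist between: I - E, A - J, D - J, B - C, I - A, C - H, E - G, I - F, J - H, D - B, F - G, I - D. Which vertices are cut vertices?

I

Removing I increases the component count from 1 to 2, so I is a cut vertex.
By contrast removing G leaves 1 component; it is not a cut vertex. No other vertex is a cut vertex either.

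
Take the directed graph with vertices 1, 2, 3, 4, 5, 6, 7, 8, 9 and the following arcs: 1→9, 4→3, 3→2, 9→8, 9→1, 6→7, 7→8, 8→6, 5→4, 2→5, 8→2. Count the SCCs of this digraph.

3

{2, 3, 4, 5} are all mutually reachable — one SCC of size 4.
{6, 7, 8} are all mutually reachable — one SCC of size 3.
{1, 9} are all mutually reachable — one SCC of size 2.
That gives 3 strongly connected components.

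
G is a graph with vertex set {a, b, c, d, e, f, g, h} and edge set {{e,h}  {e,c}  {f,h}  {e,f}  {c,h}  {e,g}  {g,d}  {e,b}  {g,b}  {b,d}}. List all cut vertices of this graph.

e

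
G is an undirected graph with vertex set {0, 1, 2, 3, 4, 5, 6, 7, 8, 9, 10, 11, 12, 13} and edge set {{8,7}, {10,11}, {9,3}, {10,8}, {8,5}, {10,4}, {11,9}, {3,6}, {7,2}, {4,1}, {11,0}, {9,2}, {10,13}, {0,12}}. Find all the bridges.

0-11, 0-12, 1-4, 10-13, 10-4, 3-6, 3-9, 5-8

The edges on the cycle 10-11-9-2-7-8-10 are not bridges since each lies on that cycle.
But removing 4–10 disconnects 4 from 10; removing 0–12 disconnects 0 from 12; removing 5–8 disconnects 5 from 8; removing 11–0 disconnects 11 from 0 — these are bridges.
In total 8 edges are bridges.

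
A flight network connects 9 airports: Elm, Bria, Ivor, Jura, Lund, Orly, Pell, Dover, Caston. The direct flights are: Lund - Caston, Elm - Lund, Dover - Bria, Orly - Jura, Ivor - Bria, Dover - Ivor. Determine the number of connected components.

4

Pell is isolated — a component by itself.
Starting from Jura we can reach Jura, Orly. That is one component of size 2.
Starting from Bria we can reach Bria, Ivor, Dover. That is one component of size 3.
Starting from Elm we can reach Elm, Lund, Caston. That is one component of size 3.
Total: 4 components.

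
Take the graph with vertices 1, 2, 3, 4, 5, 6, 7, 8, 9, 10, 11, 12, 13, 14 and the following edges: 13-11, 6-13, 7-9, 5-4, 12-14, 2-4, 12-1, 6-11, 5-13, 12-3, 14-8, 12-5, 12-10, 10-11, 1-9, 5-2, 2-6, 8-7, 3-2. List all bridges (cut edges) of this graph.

The edges on the cycle 12-14-8-7-9-1-12 are not bridges since each lies on that cycle.
Every edge lies on some cycle, so there are no bridges.

none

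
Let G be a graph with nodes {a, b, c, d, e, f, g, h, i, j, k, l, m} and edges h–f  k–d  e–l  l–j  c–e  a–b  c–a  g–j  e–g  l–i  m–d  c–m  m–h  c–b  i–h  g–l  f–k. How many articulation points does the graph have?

1

Removing c increases the component count from 1 to 2, so c is a cut vertex.
By contrast removing h leaves 1 component; it is not a cut vertex. No other vertex is a cut vertex either.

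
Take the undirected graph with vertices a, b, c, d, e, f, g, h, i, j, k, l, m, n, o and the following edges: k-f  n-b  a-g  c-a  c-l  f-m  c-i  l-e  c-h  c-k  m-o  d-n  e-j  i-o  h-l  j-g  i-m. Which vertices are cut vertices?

c, n

Removing c increases the component count from 2 to 3, so c is a cut vertex.
Removing n increases the component count from 2 to 3, so n is a cut vertex.
By contrast removing b leaves 2 components; it is not a cut vertex. No other vertex is a cut vertex either.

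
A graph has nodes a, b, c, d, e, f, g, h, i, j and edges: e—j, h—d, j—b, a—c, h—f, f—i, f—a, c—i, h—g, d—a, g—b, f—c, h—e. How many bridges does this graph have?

0

The edges on the cycle h-d-a-c-i-f-h are not bridges since each lies on that cycle.
Every edge lies on some cycle, so there are no bridges.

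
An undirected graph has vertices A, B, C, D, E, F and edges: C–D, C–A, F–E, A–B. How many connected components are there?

2

Starting from E we can reach E, F. That is one component of size 2.
Starting from A we can reach A, B, C, D. That is one component of size 4.
Total: 2 components.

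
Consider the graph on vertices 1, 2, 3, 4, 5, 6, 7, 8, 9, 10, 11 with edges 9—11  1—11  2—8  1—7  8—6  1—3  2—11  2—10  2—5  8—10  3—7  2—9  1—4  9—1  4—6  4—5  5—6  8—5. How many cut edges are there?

The edges on the cycle 2-9-1-4-5-6-8-2 are not bridges since each lies on that cycle.
Every edge lies on some cycle, so there are no bridges.

0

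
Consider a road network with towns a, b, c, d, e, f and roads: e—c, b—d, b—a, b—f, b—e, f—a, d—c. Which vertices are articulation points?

b

Removing b increases the component count from 1 to 2, so b is a cut vertex.
By contrast removing c leaves 1 component; it is not a cut vertex. No other vertex is a cut vertex either.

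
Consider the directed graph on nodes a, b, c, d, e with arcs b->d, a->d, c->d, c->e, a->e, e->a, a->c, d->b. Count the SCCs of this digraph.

{a, c, e} are all mutually reachable — one SCC of size 3.
{b, d} are all mutually reachable — one SCC of size 2.
That gives 2 strongly connected components.

2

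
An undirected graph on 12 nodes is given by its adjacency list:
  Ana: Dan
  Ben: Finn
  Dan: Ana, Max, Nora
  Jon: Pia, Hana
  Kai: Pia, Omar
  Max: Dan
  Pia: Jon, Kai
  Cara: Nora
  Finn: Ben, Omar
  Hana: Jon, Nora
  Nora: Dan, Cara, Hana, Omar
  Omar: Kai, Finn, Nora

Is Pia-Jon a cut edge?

No

After removing Pia-Jon, the path Pia-Kai-Omar-Nora-Hana-Jon still connects them, so the edge is not a bridge.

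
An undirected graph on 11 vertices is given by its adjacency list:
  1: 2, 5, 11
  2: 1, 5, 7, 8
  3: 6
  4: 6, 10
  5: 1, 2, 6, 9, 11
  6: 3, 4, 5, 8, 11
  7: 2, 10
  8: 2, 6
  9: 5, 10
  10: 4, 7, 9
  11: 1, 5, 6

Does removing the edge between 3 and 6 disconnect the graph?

Removing 3-6 leaves no path between 3 and 6: the component count goes from 1 to 2. So it is a bridge.

Yes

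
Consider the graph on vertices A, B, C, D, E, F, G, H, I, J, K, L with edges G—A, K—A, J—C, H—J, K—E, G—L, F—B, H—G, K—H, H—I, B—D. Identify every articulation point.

B, G, H, J, K

Removing B increases the component count from 2 to 3, so B is a cut vertex.
Removing G increases the component count from 2 to 3, so G is a cut vertex.
Removing H increases the component count from 2 to 4, so H is a cut vertex.
Likewise J, K are cut vertices.
By contrast removing D leaves 2 components; it is not a cut vertex. No other vertex is a cut vertex either.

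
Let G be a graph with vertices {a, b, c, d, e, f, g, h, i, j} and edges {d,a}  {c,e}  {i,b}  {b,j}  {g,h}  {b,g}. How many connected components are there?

f is isolated — a component by itself.
Starting from c we can reach c, e. That is one component of size 2.
Starting from a we can reach a, d. That is one component of size 2.
Starting from b we can reach b, g, h, i, j. That is one component of size 5.
Total: 4 components.

4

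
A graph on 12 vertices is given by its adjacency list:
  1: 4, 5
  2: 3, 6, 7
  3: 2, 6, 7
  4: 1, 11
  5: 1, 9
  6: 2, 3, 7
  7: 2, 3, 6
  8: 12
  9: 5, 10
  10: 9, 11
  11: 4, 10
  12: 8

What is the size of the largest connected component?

6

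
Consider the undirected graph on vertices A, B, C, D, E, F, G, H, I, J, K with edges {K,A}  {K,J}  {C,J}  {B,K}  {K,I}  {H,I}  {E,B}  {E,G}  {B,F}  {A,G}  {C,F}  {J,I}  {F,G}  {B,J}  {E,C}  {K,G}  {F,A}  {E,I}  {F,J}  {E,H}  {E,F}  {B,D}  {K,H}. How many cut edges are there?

The edges on the cycle E-B-K-H-E are not bridges since each lies on that cycle.
But removing B–D disconnects B from D — this is a bridge.

1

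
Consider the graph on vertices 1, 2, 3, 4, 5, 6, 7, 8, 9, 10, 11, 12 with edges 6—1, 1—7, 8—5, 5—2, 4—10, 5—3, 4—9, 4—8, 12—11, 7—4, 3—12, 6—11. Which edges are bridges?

10-4, 2-5, 4-9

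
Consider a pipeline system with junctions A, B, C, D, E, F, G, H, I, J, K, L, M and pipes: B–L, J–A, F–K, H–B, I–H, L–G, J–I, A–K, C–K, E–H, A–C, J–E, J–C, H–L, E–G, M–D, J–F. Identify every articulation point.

J

Removing J increases the component count from 2 to 3, so J is a cut vertex.
By contrast removing D leaves 2 components; it is not a cut vertex. No other vertex is a cut vertex either.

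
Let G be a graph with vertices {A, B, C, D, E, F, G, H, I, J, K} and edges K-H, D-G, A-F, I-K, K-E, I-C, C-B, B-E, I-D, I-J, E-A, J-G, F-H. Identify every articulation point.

Removing I increases the component count from 1 to 2, so I is a cut vertex.
By contrast removing B leaves 1 component; it is not a cut vertex. No other vertex is a cut vertex either.

I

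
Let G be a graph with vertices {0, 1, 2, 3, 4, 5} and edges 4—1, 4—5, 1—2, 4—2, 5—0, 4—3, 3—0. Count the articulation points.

1

Removing 4 increases the component count from 1 to 2, so 4 is a cut vertex.
By contrast removing 3 leaves 1 component; it is not a cut vertex. No other vertex is a cut vertex either.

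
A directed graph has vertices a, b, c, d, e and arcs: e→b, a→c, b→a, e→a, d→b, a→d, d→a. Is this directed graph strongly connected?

There is no directed path from c to d, so the graph is not strongly connected.

No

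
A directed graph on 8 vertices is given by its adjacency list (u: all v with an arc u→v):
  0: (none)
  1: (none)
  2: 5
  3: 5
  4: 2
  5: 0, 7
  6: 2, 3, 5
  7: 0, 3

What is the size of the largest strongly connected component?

3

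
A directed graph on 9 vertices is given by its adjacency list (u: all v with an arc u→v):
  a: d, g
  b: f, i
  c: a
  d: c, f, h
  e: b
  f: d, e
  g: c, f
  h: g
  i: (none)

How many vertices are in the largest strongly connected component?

8

{a, b, c, d, e, f, g, h} are all mutually reachable — one SCC of size 8.
{i} is an SCC by itself.
The largest has 8 vertices.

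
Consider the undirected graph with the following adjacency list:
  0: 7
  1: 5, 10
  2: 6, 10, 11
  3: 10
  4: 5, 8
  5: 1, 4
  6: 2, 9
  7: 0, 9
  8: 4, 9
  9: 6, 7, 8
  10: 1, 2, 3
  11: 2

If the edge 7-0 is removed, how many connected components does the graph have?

2

Before removal there is 1 component.
7-0 is a bridge — removing it separates 7's side from 0's side.
After removal: 2 components.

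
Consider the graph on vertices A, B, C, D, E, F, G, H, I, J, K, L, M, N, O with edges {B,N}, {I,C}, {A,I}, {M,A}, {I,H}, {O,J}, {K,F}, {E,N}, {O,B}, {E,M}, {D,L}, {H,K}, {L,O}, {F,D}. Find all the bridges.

The edges on the cycle E-M-A-I-H-K-F-D-L-O-B-N-E are not bridges since each lies on that cycle.
But removing I—C disconnects I from C; removing O—J disconnects O from J — these are bridges.

C-I, J-O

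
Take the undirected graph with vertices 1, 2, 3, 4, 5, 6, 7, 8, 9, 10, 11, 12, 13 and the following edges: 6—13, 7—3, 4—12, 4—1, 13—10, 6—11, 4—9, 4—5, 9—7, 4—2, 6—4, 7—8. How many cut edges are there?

removing 4—12 disconnects 4 from 12; removing 6—11 disconnects 6 from 11; removing 9—7 disconnects 9 from 7; removing 4—1 disconnects 4 from 1 — these are bridges.
In total 12 edges are bridges.

12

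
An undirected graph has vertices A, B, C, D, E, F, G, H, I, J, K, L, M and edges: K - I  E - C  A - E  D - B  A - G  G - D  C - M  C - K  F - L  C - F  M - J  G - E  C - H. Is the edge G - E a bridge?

No

After removing G - E, the path G-A-E still connects them, so the edge is not a bridge.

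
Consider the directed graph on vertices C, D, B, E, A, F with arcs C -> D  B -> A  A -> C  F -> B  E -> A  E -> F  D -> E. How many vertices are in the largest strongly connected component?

6

{A, B, C, D, E, F} are all mutually reachable — one SCC of size 6.
The largest has 6 vertices.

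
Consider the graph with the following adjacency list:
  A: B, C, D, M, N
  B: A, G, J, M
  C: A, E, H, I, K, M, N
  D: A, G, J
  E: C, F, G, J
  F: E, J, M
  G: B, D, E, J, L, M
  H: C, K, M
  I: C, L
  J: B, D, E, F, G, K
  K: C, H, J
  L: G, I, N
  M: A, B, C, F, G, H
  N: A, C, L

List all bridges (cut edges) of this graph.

The edges on the cycle C-H-K-J-B-A-C are not bridges since each lies on that cycle.
Every edge lies on some cycle, so there are no bridges.

none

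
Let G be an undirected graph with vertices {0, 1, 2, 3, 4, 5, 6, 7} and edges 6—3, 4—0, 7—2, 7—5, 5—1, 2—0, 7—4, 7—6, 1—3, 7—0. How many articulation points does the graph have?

1

Removing 7 increases the component count from 1 to 2, so 7 is a cut vertex.
By contrast removing 6 leaves 1 component; it is not a cut vertex. No other vertex is a cut vertex either.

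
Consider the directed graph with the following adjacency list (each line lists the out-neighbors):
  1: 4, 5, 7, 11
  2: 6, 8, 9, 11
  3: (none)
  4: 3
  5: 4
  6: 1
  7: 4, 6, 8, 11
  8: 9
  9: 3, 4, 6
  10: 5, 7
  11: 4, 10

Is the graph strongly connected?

There is no directed path from 8 to 2, so the graph is not strongly connected.

No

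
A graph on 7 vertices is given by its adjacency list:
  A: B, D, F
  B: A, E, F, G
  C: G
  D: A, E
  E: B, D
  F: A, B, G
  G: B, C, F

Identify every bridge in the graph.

C-G

The edges on the cycle A-F-B-E-D-A are not bridges since each lies on that cycle.
But removing G-C disconnects G from C — this is a bridge.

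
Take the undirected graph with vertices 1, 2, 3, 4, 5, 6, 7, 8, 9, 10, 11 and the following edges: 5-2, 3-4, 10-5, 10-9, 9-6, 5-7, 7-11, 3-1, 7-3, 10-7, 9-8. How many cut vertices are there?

5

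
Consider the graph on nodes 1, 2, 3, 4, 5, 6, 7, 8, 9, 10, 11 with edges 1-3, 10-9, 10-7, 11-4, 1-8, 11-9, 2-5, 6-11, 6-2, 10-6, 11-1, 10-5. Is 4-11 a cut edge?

Removing 4-11 leaves no path between 4 and 11: the component count goes from 1 to 2. So it is a bridge.

Yes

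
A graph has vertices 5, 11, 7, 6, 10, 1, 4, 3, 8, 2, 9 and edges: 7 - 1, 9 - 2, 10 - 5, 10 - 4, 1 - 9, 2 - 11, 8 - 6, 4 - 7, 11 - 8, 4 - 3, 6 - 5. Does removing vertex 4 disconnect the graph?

Deleting 4 raises the number of components from 1 to 2, so 4 is a cut vertex.

Yes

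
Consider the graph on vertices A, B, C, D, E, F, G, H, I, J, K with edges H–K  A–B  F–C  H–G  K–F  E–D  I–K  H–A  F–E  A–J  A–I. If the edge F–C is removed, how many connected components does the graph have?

2

Before removal there is 1 component.
F–C is a bridge — removing it separates F's side from C's side.
After removal: 2 components.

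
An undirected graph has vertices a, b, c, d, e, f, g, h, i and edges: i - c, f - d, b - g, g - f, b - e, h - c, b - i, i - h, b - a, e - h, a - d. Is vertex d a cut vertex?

Deleting d leaves 1 component (was 1) (its neighbors a, f remain connected to each other), so d is not a cut vertex.

No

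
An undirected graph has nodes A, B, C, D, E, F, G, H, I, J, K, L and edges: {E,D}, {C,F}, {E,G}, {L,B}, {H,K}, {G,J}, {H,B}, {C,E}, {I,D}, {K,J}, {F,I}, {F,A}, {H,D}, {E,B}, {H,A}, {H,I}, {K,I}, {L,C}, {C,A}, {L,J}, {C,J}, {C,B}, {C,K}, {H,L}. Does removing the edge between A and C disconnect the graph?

After removing A–C, the path A-F-C still connects them, so the edge is not a bridge.

No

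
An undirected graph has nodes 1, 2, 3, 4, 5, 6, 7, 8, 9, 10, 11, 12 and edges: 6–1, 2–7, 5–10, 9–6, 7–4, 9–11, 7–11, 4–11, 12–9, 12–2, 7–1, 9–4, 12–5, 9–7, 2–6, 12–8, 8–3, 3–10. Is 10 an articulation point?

No

Deleting 10 leaves 1 component (was 1) (its neighbors 3, 5 remain connected to each other), so 10 is not a cut vertex.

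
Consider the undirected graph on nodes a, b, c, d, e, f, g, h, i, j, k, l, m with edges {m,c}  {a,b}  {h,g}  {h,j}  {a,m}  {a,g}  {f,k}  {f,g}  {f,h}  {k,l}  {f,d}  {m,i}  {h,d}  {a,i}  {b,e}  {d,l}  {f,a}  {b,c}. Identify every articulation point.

a, b, h

Removing a increases the component count from 1 to 2, so a is a cut vertex.
Removing b increases the component count from 1 to 2, so b is a cut vertex.
Removing h increases the component count from 1 to 2, so h is a cut vertex.
By contrast removing d leaves 1 component; it is not a cut vertex. No other vertex is a cut vertex either.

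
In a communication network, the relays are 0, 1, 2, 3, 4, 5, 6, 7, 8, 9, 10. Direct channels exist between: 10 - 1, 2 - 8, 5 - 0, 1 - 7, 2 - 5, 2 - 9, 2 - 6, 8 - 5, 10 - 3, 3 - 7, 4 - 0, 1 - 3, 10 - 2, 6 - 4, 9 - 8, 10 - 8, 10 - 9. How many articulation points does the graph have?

Removing 10 increases the component count from 1 to 2, so 10 is a cut vertex.
By contrast removing 2 leaves 1 component; it is not a cut vertex. No other vertex is a cut vertex either.

1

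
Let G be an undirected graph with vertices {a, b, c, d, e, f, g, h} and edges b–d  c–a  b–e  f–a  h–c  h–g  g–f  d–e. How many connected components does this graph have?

Starting from b we can reach b, d, e. That is one component of size 3.
Starting from a we can reach a, c, f, g, h. That is one component of size 5.
Total: 2 components.

2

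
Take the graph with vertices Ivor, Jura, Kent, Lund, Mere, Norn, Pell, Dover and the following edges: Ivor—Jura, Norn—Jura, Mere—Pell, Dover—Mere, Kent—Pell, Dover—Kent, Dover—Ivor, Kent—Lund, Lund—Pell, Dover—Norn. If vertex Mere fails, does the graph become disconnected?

No

Deleting Mere leaves 1 component (was 1) (its neighbors Pell, Dover remain connected to each other), so Mere is not a cut vertex.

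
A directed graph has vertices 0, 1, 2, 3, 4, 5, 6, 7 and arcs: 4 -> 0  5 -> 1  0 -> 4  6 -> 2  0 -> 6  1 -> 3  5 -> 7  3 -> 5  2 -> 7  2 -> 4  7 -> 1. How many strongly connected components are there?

2

{0, 2, 4, 6} are all mutually reachable — one SCC of size 4.
{1, 3, 5, 7} are all mutually reachable — one SCC of size 4.
That gives 2 strongly connected components.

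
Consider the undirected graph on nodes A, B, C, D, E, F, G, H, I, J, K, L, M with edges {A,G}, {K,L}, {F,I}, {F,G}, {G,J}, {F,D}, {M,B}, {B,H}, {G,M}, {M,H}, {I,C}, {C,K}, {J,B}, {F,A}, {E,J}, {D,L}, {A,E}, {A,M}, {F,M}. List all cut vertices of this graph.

F

Removing F increases the component count from 1 to 2, so F is a cut vertex.
By contrast removing J leaves 1 component; it is not a cut vertex. No other vertex is a cut vertex either.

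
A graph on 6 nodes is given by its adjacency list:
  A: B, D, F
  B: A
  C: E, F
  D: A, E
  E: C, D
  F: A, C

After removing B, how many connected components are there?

With B gone, the remaining components are: {A, C, D, E, F}.
That is 1 component.

1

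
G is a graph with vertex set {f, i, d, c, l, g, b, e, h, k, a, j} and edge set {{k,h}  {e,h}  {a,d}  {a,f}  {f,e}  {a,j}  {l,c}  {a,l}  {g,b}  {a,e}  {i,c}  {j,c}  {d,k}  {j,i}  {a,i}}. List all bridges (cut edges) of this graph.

b-g

The edges on the cycle a-d-k-h-e-a are not bridges since each lies on that cycle.
But removing g—b disconnects g from b — this is a bridge.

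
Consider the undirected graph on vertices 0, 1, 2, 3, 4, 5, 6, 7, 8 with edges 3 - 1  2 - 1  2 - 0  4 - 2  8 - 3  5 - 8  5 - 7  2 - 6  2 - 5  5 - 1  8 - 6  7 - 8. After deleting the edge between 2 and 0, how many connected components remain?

2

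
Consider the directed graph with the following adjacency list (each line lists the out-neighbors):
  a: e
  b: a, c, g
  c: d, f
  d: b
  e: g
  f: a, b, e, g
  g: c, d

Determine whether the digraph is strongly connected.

Yes

From g we can reach every vertex (a, b, c, d, e, f, g), and every vertex can reach g (a, b, c, d, e, f, g). So the whole graph is one strongly connected component.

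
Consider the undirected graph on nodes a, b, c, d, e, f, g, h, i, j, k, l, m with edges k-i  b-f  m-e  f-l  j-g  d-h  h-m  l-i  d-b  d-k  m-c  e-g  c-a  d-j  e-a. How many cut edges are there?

The edges on the cycle d-b-f-l-i-k-d are not bridges since each lies on that cycle.
Every edge lies on some cycle, so there are no bridges.

0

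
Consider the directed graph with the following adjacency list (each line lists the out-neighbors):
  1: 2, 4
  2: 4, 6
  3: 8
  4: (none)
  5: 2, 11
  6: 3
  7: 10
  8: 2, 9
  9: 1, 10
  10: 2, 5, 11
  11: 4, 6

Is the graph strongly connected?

No

There is no directed path from 11 to 7, so the graph is not strongly connected.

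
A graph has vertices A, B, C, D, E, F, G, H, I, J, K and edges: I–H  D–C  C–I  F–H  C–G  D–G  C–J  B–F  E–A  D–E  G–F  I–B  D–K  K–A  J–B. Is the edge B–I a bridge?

No

After removing B–I, the path B-J-C-I still connects them, so the edge is not a bridge.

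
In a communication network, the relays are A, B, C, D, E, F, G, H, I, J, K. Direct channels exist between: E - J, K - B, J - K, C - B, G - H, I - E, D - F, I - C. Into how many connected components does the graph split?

4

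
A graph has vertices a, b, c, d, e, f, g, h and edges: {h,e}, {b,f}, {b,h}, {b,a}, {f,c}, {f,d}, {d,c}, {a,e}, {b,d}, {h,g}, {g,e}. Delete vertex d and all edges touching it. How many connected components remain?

1

With d gone, the remaining components are: {a, b, c, e, f, g, h}.
That is 1 component.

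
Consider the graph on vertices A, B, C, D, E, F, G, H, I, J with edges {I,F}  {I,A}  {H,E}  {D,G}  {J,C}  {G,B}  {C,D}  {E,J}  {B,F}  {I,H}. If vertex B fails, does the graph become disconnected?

Deleting B leaves 1 component (was 1) (its neighbors F, G remain connected to each other), so B is not a cut vertex.

No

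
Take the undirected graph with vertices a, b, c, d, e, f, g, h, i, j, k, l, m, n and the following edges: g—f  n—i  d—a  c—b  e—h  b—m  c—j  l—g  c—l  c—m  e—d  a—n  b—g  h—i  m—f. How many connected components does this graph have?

k is isolated — a component by itself.
Starting from a we can reach a, d, e, h, i, n. That is one component of size 6.
Starting from b we can reach b, c, f, g, j, l, m. That is one component of size 7.
Total: 3 components.

3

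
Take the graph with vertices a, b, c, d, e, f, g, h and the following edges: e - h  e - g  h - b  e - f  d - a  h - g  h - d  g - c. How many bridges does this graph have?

The edges on the cycle e-h-g-e are not bridges since each lies on that cycle.
But removing h - d disconnects h from d; removing e - f disconnects e from f; removing d - a disconnects d from a; removing h - b disconnects h from b — these are bridges.
In total 5 edges are bridges.

5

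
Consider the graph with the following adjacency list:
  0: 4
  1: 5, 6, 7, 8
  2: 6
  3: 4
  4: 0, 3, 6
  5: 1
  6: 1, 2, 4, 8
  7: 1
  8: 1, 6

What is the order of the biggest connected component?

Starting from 0 we can reach 0, 1, 2, 3, 4, 5, 6, 7, 8. That is one component of size 9.
The largest has 9 vertices.

9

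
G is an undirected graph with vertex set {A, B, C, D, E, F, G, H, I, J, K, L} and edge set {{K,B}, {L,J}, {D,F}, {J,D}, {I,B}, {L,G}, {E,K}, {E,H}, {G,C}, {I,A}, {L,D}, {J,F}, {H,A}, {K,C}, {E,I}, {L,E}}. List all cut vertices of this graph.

Removing L increases the component count from 1 to 2, so L is a cut vertex.
By contrast removing H leaves 1 component; it is not a cut vertex. No other vertex is a cut vertex either.

L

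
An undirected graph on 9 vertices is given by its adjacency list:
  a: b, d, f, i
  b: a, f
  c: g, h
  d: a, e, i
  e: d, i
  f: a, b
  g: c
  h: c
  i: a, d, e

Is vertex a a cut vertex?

Deleting a raises the number of components from 2 to 3, so a is a cut vertex.

Yes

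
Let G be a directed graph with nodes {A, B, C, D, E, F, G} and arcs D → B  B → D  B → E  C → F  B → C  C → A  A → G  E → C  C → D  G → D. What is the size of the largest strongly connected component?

{A, B, C, D, E, G} are all mutually reachable — one SCC of size 6.
{F} is an SCC by itself.
The largest has 6 vertices.

6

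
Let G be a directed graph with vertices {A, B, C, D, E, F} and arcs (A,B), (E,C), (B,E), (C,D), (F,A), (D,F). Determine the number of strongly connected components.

{A, B, C, D, E, F} are all mutually reachable — one SCC of size 6.
That gives 1 strongly connected component.

1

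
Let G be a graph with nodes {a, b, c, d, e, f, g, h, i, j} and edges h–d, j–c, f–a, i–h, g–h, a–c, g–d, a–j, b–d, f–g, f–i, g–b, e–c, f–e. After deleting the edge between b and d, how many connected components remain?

1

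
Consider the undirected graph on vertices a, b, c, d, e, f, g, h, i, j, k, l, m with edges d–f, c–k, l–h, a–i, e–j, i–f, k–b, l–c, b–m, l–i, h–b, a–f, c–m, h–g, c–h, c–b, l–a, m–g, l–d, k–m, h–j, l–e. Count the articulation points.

1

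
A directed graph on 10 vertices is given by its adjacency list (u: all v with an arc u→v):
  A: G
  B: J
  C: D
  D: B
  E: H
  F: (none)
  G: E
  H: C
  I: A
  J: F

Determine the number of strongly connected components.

10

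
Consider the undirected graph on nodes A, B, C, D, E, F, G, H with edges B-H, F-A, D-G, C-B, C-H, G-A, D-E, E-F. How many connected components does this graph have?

2

Starting from B we can reach B, C, H. That is one component of size 3.
Starting from A we can reach A, D, E, F, G. That is one component of size 5.
Total: 2 components.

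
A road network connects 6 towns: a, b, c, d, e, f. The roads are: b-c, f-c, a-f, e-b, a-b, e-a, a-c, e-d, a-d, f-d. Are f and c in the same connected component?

From f we can reach a, b, c, d, e, f, which includes c.

Yes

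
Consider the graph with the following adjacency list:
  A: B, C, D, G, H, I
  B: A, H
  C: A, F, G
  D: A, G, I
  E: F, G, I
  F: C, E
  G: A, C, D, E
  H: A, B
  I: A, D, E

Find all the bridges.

The edges on the cycle A-B-H-A are not bridges since each lies on that cycle.
Every edge lies on some cycle, so there are no bridges.

none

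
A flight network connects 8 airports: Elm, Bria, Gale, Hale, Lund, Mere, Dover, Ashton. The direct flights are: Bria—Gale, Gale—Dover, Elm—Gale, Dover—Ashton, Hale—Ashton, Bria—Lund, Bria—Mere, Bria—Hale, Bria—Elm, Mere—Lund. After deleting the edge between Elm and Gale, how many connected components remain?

1

Elm and Gale are still connected via Elm-Bria-Gale, so the component count stays at 1.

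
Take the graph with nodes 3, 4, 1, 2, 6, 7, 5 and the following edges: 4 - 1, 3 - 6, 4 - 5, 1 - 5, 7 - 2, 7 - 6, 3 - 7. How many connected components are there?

2

Starting from 1 we can reach 1, 4, 5. That is one component of size 3.
Starting from 2 we can reach 2, 3, 6, 7. That is one component of size 4.
Total: 2 components.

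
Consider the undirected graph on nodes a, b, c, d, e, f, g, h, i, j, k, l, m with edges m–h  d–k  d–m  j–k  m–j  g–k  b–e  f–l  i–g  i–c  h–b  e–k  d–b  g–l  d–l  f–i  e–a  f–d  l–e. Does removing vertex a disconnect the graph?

No

Deleting a leaves 1 component (was 1), so a is not a cut vertex.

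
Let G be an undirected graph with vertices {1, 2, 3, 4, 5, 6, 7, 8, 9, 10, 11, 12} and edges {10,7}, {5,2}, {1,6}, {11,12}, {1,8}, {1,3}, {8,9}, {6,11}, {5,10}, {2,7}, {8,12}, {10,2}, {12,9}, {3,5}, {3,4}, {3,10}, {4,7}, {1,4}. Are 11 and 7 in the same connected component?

Yes

From 11 we can reach 1, 2, 3, 4, 5, 6, 7, 8, 9, 10, 11, 12, which includes 7.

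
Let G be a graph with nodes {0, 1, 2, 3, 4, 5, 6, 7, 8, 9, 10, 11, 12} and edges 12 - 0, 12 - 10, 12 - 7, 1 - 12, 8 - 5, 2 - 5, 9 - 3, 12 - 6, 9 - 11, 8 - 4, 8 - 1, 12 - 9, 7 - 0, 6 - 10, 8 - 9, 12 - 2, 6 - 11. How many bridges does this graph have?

2

The edges on the cycle 12-7-0-12 are not bridges since each lies on that cycle.
But removing 8 - 4 disconnects 8 from 4; removing 3 - 9 disconnects 3 from 9 — these are bridges.
That makes 2 bridges.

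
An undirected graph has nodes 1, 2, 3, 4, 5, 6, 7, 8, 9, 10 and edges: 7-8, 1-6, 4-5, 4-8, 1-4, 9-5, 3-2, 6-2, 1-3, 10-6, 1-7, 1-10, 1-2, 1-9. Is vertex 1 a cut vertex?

Yes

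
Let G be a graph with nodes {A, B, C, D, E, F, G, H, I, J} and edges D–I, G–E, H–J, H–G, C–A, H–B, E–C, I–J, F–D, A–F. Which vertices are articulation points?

H

Removing H increases the component count from 1 to 2, so H is a cut vertex.
By contrast removing J leaves 1 component; it is not a cut vertex. No other vertex is a cut vertex either.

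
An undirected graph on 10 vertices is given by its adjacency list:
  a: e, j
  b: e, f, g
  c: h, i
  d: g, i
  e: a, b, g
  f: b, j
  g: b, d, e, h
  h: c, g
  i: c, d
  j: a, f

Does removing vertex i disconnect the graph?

No

Deleting i leaves 1 component (was 1) (its neighbors c, d remain connected to each other), so i is not a cut vertex.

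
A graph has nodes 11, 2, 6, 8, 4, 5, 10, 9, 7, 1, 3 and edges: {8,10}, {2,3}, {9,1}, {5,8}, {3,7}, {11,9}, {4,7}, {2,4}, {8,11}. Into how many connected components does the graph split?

6 is isolated — a component by itself.
Starting from 2 we can reach 2, 3, 4, 7. That is one component of size 4.
Starting from 1 we can reach 1, 5, 8, 9, 10, 11. That is one component of size 6.
Total: 3 components.

3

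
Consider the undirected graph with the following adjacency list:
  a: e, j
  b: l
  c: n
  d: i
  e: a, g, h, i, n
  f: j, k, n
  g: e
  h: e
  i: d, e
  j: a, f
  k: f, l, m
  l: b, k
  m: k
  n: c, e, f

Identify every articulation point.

e, f, i, k, l, n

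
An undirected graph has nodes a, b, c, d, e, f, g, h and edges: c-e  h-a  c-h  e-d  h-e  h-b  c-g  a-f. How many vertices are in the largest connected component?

Starting from a we can reach a, b, c, d, e, f, g, h. That is one component of size 8.
The largest has 8 vertices.

8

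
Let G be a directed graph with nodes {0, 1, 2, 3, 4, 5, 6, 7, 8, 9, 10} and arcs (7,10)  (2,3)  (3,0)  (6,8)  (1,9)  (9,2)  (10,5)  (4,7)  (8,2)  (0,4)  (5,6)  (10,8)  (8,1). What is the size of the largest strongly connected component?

{0, 1, 2, 3, 4, 5, 6, 7, 8, 9, 10} are all mutually reachable — one SCC of size 11.
The largest has 11 vertices.

11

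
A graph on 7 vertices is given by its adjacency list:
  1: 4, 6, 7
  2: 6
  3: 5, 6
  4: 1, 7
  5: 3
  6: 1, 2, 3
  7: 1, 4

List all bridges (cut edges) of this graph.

1-6, 2-6, 3-5, 3-6

The edges on the cycle 4-7-1-4 are not bridges since each lies on that cycle.
But removing 6-3 disconnects 6 from 3; removing 6-2 disconnects 6 from 2; removing 1-6 disconnects 1 from 6; removing 3-5 disconnects 3 from 5 — these are bridges.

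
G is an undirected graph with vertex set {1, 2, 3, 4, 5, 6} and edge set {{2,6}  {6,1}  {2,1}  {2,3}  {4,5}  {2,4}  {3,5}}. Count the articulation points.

1

Removing 2 increases the component count from 1 to 2, so 2 is a cut vertex.
By contrast removing 3 leaves 1 component; it is not a cut vertex. No other vertex is a cut vertex either.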